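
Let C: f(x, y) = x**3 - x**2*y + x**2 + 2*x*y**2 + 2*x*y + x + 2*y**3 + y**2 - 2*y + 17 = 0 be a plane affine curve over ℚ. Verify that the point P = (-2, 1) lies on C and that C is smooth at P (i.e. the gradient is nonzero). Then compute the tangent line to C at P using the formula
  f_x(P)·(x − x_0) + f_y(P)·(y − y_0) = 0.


Tangent line at P: 17*x - 10*y + 44 = 0.

Step 1: f(-2, 1) = 0, so P lies on C.
Step 2: partial derivatives
  f_x(x, y) = 3*x**2 - 2*x*y + 2*x + 2*y**2 + 2*y + 1, f_y(x, y) = -x**2 + 4*x*y + 2*x + 6*y**2 + 2*y - 2.
  f_x(P) = 17, f_y(P) = -10 (gradient nonzero, so P is smooth).
Step 3: tangent line at P: 17·(x − -2) + -10·(y − 1) = 0.
Expanding: 17*x - 10*y + 44 = 0.


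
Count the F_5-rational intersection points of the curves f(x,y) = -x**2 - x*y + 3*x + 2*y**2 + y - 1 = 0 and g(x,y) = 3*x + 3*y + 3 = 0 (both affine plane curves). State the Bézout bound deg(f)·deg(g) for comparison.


Common zeros: {(0, 4), (4, 0)}; count = 2; Bézout bound = 2.

deg(f) = 2, deg(g) = 1, so Bézout bound = 2.
Scan x ∈ F_5. For each x, list the y ∈ F_5 with f(x, y) ≡ 0 and those with g(x, y) ≡ 0 (mod 5); the common zeros in that column are the intersection.
  x = 0: f ≡ 0 at y ∈ {3, 4}; g ≡ 0 at y ∈ {4}; common: {4}.
  x = 1: f ≡ 0 at y ∈ ∅; g ≡ 0 at y ∈ {3}; common: ∅.
  x = 2: f ≡ 0 at y ∈ ∅; g ≡ 0 at y ∈ {2}; common: ∅.
  x = 3: f ≡ 0 at y ∈ ∅; g ≡ 0 at y ∈ {1}; common: ∅.
  x = 4: f ≡ 0 at y ∈ {0, 4}; g ≡ 0 at y ∈ {0}; common: {0}.
Collecting: common zeros = {(0, 4), (4, 0)}, so the count is 2.
Comparison with the Bézout bound: 2 ≤ 2 = deg(f)·deg(g), as expected for curves with no common component (the bound is attained).


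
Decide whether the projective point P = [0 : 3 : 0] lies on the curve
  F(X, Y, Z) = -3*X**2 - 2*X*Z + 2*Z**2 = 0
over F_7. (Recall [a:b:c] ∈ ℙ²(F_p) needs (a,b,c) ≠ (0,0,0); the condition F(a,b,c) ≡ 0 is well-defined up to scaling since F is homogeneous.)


F(0,3,0) ≡ 0 (mod 7); P is on the curve.

Evaluate F(0, 3, 0) term-by-term (mod 7).
  -3*X**2 ↦ -3·0·1·1 = 0
  -2*X*Z ↦ -2·0·1·0 = 0
  2*Z**2 ↦ 2·1·1·0 = 0
Sum: F(0, 3, 0) = (0) + (0) + (0) = 0.
Reducing mod 7: 0 ≡ 0 (mod 7).
Since F(a, b, c) ≡ 0 (mod 7), P lies on the curve.


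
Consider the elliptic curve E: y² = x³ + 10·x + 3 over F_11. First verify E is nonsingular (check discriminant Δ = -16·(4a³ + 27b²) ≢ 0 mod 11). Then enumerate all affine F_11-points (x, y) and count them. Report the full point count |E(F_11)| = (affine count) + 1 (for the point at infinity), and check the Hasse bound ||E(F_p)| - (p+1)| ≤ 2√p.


Affine points = {(0, 5), (0, 6), (1, 5), (1, 6), (2, 3), (2, 8), (3, 4), (3, 7), (6, 2), (6, 9), (7, 3), (7, 8), (8, 1), (8, 10), (10, 5), (10, 6)}; affine count = 16; |E(F_11)| = 17.

Discriminant check: Δ ∝ 4a³ + 27b² = 4·10³ + 27·3² = 4·1000 + 27·9 ≡ 8 (mod 11). Nonzero ⇒ E is nonsingular.
For each x ∈ F_11, compute rhs = x³ + 10·x + 3 mod 11, then count y ∈ F_11 with y² ≡ rhs.
  x = 0: rhs = 3, matching y values: 5, 6 (2 points).
  x = 1: rhs = 3, matching y values: 5, 6 (2 points).
  x = 2: rhs = 9, matching y values: 3, 8 (2 points).
  x = 3: rhs = 5, matching y values: 4, 7 (2 points).
  x = 4: rhs = 8, matching y values: none (0 points).
  x = 5: rhs = 2, matching y values: none (0 points).
  x = 6: rhs = 4, matching y values: 2, 9 (2 points).
  x = 7: rhs = 9, matching y values: 3, 8 (2 points).
  x = 8: rhs = 1, matching y values: 1, 10 (2 points).
  x = 9: rhs = 8, matching y values: none (0 points).
  x = 10: rhs = 3, matching y values: 5, 6 (2 points).
Total affine count: 16.
Full point count |E(F_11)| = 16 + 1 = 17.
Hasse bound: |17 − (11+1)| = |5| = 5 ≤ 2√11 ≈ 6.6332 ✓.


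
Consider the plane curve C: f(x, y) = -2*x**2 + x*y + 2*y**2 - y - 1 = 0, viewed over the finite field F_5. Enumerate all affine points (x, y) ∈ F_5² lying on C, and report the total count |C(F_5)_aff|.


Affine F_5-points: {(0, 1), (0, 2), (1, 2), (1, 3), (3, 1), (3, 3)}; count = 6.

For each of the 25 pairs (x, y) ∈ F_5², evaluate f(x, y) mod 5. Record the zeros.
  x = 0: [0↦4, 1↦0, 2↦0, 3↦4, 4↦2]  zeros at y ∈ {1, 2}
  x = 1: [0↦2, 1↦4, 2↦0, 3↦0, 4↦4]  zeros at y ∈ {2, 3}
  x = 2: [0↦1, 1↦4, 2↦1, 3↦2, 4↦2]  zeros at y ∈ ∅
  x = 3: [0↦1, 1↦0, 2↦3, 3↦0, 4↦1]  zeros at y ∈ {1, 3}
  x = 4: [0↦2, 1↦2, 2↦1, 3↦4, 4↦1]  zeros at y ∈ ∅
Collecting zeros: affine points = {(0, 1), (0, 2), (1, 2), (1, 3), (3, 1), (3, 3)}.
Total count |C(F_5)_aff| = 6.


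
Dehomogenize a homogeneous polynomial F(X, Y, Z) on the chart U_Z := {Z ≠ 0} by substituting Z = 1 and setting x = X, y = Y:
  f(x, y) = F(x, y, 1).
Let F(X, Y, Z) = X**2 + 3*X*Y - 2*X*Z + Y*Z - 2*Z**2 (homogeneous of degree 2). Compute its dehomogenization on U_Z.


f(x, y) = x**2 + 3*x*y - 2*x + y - 2

On U_Z we set Z = 1. Each monomial c·X^i·Y^j·Z^k in F becomes c·x^i·y^j·1^k = c·x^i·y^j.
Substituting Z = 1: F(X, Y, 1) = x**2 + 3*x*y - 2*x + y - 2.
Note: deg(f) ≤ deg(F) = 2; strict inequality happens when F is divisible by Z (lost terms).


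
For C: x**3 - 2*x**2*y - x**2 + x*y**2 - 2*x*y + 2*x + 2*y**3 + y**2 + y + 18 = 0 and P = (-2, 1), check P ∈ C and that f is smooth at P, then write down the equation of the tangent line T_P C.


Tangent line at P: 25*x + y + 49 = 0.

Step 1: f(-2, 1) = 0, so P lies on C.
Step 2: partial derivatives
  f_x(x, y) = 3*x**2 - 4*x*y - 2*x + y**2 - 2*y + 2, f_y(x, y) = -2*x**2 + 2*x*y - 2*x + 6*y**2 + 2*y + 1.
  f_x(P) = 25, f_y(P) = 1 (gradient nonzero, so P is smooth).
Step 3: tangent line at P: 25·(x − -2) + 1·(y − 1) = 0.
Expanding: 25*x + y + 49 = 0.


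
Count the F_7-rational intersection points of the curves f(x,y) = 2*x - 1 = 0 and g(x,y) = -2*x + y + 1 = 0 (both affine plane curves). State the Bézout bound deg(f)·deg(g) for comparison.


Common zeros: {(4, 0)}; count = 1; Bézout bound = 1.

deg(f) = 1, deg(g) = 1, so Bézout bound = 1.
Scan x ∈ F_7. For each x, list the y ∈ F_7 with f(x, y) ≡ 0 and those with g(x, y) ≡ 0 (mod 7); the common zeros in that column are the intersection.
  x = 0: f ≡ 0 at y ∈ ∅; g ≡ 0 at y ∈ {6}; common: ∅.
  x = 1: f ≡ 0 at y ∈ ∅; g ≡ 0 at y ∈ {1}; common: ∅.
  x = 2: f ≡ 0 at y ∈ ∅; g ≡ 0 at y ∈ {3}; common: ∅.
  x = 3: f ≡ 0 at y ∈ ∅; g ≡ 0 at y ∈ {5}; common: ∅.
  x = 4: f ≡ 0 at y ∈ {0, 1, 2, 3, 4, 5, 6}; g ≡ 0 at y ∈ {0}; common: {0}.
  x = 5: f ≡ 0 at y ∈ ∅; g ≡ 0 at y ∈ {2}; common: ∅.
  x = 6: f ≡ 0 at y ∈ ∅; g ≡ 0 at y ∈ {4}; common: ∅.
Collecting: common zeros = {(4, 0)}, so the count is 1.
Comparison with the Bézout bound: 1 ≤ 1 = deg(f)·deg(g), as expected for curves with no common component (the bound is attained).


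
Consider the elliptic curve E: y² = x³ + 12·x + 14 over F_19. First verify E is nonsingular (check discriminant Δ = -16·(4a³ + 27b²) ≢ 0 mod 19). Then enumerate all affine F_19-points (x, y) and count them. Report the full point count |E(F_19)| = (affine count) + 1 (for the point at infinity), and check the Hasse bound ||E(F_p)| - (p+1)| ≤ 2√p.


Affine points = {(3, 1), (3, 18), (5, 3), (5, 16), (6, 6), (6, 13), (7, 2), (7, 17), (12, 9), (12, 10), (13, 7), (13, 12), (14, 0), (15, 4), (15, 15), (17, 1), (17, 18), (18, 1), (18, 18)}; affine count = 19; |E(F_19)| = 20.

Discriminant check: Δ ∝ 4a³ + 27b² = 4·12³ + 27·14² = 4·1728 + 27·196 ≡ 6 (mod 19). Nonzero ⇒ E is nonsingular.
For each x ∈ F_19, compute rhs = x³ + 12·x + 14 mod 19, then count y ∈ F_19 with y² ≡ rhs.
  x = 0: rhs = 14, matching y values: none (0 points).
  x = 1: rhs = 8, matching y values: none (0 points).
  x = 2: rhs = 8, matching y values: none (0 points).
  x = 3: rhs = 1, matching y values: 1, 18 (2 points).
  x = 4: rhs = 12, matching y values: none (0 points).
  x = 5: rhs = 9, matching y values: 3, 16 (2 points).
  x = 6: rhs = 17, matching y values: 6, 13 (2 points).
  x = 7: rhs = 4, matching y values: 2, 17 (2 points).
  x = 8: rhs = 14, matching y values: none (0 points).
  x = 9: rhs = 15, matching y values: none (0 points).
  x = 10: rhs = 13, matching y values: none (0 points).
  x = 11: rhs = 14, matching y values: none (0 points).
  x = 12: rhs = 5, matching y values: 9, 10 (2 points).
  x = 13: rhs = 11, matching y values: 7, 12 (2 points).
  x = 14: rhs = 0, matching y values: 0 (1 points).
  x = 15: rhs = 16, matching y values: 4, 15 (2 points).
  x = 16: rhs = 8, matching y values: none (0 points).
  x = 17: rhs = 1, matching y values: 1, 18 (2 points).
  x = 18: rhs = 1, matching y values: 1, 18 (2 points).
Total affine count: 19.
Full point count |E(F_19)| = 19 + 1 = 20.
Hasse bound: |20 − (19+1)| = |0| = 0 ≤ 2√19 ≈ 8.7178 ✓.


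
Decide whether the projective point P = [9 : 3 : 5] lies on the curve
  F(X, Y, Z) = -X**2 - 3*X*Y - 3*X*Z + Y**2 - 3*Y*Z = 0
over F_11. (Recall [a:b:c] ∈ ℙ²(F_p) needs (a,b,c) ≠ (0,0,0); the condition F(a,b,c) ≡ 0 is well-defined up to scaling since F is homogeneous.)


F(9,3,5) ≡ 8 (mod 11); P is NOT on the curve.

Evaluate F(9, 3, 5) term-by-term (mod 11).
  -X**2 ↦ -1·81·1·1 = -81
  -3*X*Y ↦ -3·9·3·1 = -81
  -3*X*Z ↦ -3·9·1·5 = -135
  Y**2 ↦ 1·1·9·1 = 9
  -3*Y*Z ↦ -3·1·3·5 = -45
Sum: F(9, 3, 5) = (-81) + (-81) + (-135) + (9) + (-45) = -333.
Reducing mod 11: -333 ≡ 8 (mod 11).
Since F(a, b, c) ≡ 8 ≠ 0 (mod 11), P does NOT lie on the curve.


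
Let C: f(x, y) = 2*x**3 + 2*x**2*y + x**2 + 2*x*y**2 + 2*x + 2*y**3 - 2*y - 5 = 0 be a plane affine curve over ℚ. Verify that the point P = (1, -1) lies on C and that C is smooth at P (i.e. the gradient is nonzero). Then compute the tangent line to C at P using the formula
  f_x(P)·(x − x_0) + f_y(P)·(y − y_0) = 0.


Tangent line at P: 8*x + 2*y - 6 = 0.

Step 1: f(1, -1) = 0, so P lies on C.
Step 2: partial derivatives
  f_x(x, y) = 6*x**2 + 4*x*y + 2*x + 2*y**2 + 2, f_y(x, y) = 2*x**2 + 4*x*y + 6*y**2 - 2.
  f_x(P) = 8, f_y(P) = 2 (gradient nonzero, so P is smooth).
Step 3: tangent line at P: 8·(x − 1) + 2·(y − -1) = 0.
Expanding: 8*x + 2*y - 6 = 0.


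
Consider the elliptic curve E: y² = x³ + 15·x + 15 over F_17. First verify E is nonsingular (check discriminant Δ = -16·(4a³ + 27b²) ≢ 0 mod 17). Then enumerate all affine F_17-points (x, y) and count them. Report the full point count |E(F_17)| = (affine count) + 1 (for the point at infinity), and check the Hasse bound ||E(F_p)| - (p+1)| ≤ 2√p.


Affine points = {(0, 7), (0, 10), (2, 6), (2, 11), (3, 6), (3, 11), (6, 7), (6, 10), (7, 2), (7, 15), (8, 1), (8, 16), (10, 3), (10, 14), (11, 7), (11, 10), (12, 6), (12, 11), (16, 4), (16, 13)}; affine count = 20; |E(F_17)| = 21.

Discriminant check: Δ ∝ 4a³ + 27b² = 4·15³ + 27·15² = 4·3375 + 27·225 ≡ 8 (mod 17). Nonzero ⇒ E is nonsingular.
For each x ∈ F_17, compute rhs = x³ + 15·x + 15 mod 17, then count y ∈ F_17 with y² ≡ rhs.
  x = 0: rhs = 15, matching y values: 7, 10 (2 points).
  x = 1: rhs = 14, matching y values: none (0 points).
  x = 2: rhs = 2, matching y values: 6, 11 (2 points).
  x = 3: rhs = 2, matching y values: 6, 11 (2 points).
  x = 4: rhs = 3, matching y values: none (0 points).
  x = 5: rhs = 11, matching y values: none (0 points).
  x = 6: rhs = 15, matching y values: 7, 10 (2 points).
  x = 7: rhs = 4, matching y values: 2, 15 (2 points).
  x = 8: rhs = 1, matching y values: 1, 16 (2 points).
  x = 9: rhs = 12, matching y values: none (0 points).
  x = 10: rhs = 9, matching y values: 3, 14 (2 points).
  x = 11: rhs = 15, matching y values: 7, 10 (2 points).
  x = 12: rhs = 2, matching y values: 6, 11 (2 points).
  x = 13: rhs = 10, matching y values: none (0 points).
  x = 14: rhs = 11, matching y values: none (0 points).
  x = 15: rhs = 11, matching y values: none (0 points).
  x = 16: rhs = 16, matching y values: 4, 13 (2 points).
Total affine count: 20.
Full point count |E(F_17)| = 20 + 1 = 21.
Hasse bound: |21 − (17+1)| = |3| = 3 ≤ 2√17 ≈ 8.2462 ✓.


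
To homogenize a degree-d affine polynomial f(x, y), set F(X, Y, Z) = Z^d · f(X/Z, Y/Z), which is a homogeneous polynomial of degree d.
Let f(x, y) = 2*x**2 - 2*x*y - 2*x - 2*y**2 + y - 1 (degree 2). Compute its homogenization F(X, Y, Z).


F(X, Y, Z) = 2*X**2 - 2*X*Y - 2*X*Z - 2*Y**2 + Y*Z - Z**2

deg(f) = 2.
Substitute x = X/Z, y = Y/Z into f, then multiply by Z^2.
  monomial 2·x^2·y^0 ↦ 2·X^2·Y^0·Z^0.
  monomial -2·x^1·y^1 ↦ -2·X^1·Y^1·Z^0.
  monomial -2·x^1·y^0 ↦ -2·X^1·Y^0·Z^1.
  monomial -2·x^0·y^2 ↦ -2·X^0·Y^2·Z^0.
  monomial 1·x^0·y^1 ↦ 1·X^0·Y^1·Z^1.
  monomial -1·x^0·y^0 ↦ -1·X^0·Y^0·Z^2.
Collecting: F(X, Y, Z) = 2*X**2 - 2*X*Y - 2*X*Z - 2*Y**2 + Y*Z - Z**2.


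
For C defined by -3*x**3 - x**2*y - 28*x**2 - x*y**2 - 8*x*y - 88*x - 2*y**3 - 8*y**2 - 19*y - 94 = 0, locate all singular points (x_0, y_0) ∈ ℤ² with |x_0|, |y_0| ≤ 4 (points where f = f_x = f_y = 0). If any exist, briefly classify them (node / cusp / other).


Singular points: {(-3, -1)}; classification: cusp.

Compute partial derivatives:
  f_x = -9*x**2 - 2*x*y - 56*x - y**2 - 8*y - 88.
  f_y = -x**2 - 2*x*y - 8*x - 6*y**2 - 16*y - 19.
Scan x_0 ∈ {−4, ..., 4}. For each x_0, f_y(x_0, y) is a polynomial in y; find its integer roots y ∈ {−4, ..., 4}, then test f_x and f at those candidates.
  x = -4: f_y(-4, y) = -6*y**2 - 8*y - 3; no integer root y with |y| ≤ 4.
  x = -3: f_y(-3, y) = -6*y**2 - 10*y - 4; vanishes at y ∈ {-1}. (-3, -1): f_x = 0, f = 0 — SINGULAR.
  x = -2: f_y(-2, y) = -6*y**2 - 12*y - 7; no integer root y with |y| ≤ 4.
  x = -1: f_y(-1, y) = -6*y**2 - 14*y - 12; no integer root y with |y| ≤ 4.
  x = 0: f_y(0, y) = -6*y**2 - 16*y - 19; no integer root y with |y| ≤ 4.
  x = 1: f_y(1, y) = -6*y**2 - 18*y - 28; no integer root y with |y| ≤ 4.
  x = 2: f_y(2, y) = -6*y**2 - 20*y - 39; no integer root y with |y| ≤ 4.
  x = 3: f_y(3, y) = -6*y**2 - 22*y - 52; no integer root y with |y| ≤ 4.
  x = 4: f_y(4, y) = -6*y**2 - 24*y - 67; no integer root y with |y| ≤ 4.
Only singular point on the grid: (-3, -1).
Classify: substitute x = -3 + u, y = -1 + v and expand: f = -3*u**3 - u**2*v - u*v**2 - 2*v**3 + v**2.
No constant or linear terms (consistent with a singular point). Quadratic part: v**2. Cubic part: -3*u**3 - u**2*v - u*v**2 - 2*v**3.
The quadratic part v**2 is a perfect square, so there is a single (double) tangent line v = 0, i.e. y = -1. Restricting the cubic part to that line (v = 0) leaves -3*u**3 ≠ 0, so f is not divisible by v and the branch is v² ≈ 3*u**3 to lowest order — this is a cusp.
Classification: cusp.


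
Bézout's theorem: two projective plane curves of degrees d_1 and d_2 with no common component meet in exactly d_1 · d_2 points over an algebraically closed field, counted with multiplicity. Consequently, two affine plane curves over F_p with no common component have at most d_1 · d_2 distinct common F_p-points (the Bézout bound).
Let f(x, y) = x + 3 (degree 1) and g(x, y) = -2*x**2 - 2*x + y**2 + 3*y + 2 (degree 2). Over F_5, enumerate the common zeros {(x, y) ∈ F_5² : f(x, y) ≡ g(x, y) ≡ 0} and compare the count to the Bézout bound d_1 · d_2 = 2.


Common zeros: {(2, 0), (2, 2)}; count = 2; Bézout bound = 2.

deg(f) = 1, deg(g) = 2, so Bézout bound = 2.
Scan x ∈ F_5. For each x, list the y ∈ F_5 with f(x, y) ≡ 0 and those with g(x, y) ≡ 0 (mod 5); the common zeros in that column are the intersection.
  x = 0: f ≡ 0 at y ∈ ∅; g ≡ 0 at y ∈ {3, 4}; common: ∅.
  x = 1: f ≡ 0 at y ∈ ∅; g ≡ 0 at y ∈ ∅; common: ∅.
  x = 2: f ≡ 0 at y ∈ {0, 1, 2, 3, 4}; g ≡ 0 at y ∈ {0, 2}; common: {0, 2}.
  x = 3: f ≡ 0 at y ∈ ∅; g ≡ 0 at y ∈ ∅; common: ∅.
  x = 4: f ≡ 0 at y ∈ ∅; g ≡ 0 at y ∈ {3, 4}; common: ∅.
Collecting: common zeros = {(2, 0), (2, 2)}, so the count is 2.
Comparison with the Bézout bound: 2 ≤ 2 = deg(f)·deg(g), as expected for curves with no common component (the bound is attained).


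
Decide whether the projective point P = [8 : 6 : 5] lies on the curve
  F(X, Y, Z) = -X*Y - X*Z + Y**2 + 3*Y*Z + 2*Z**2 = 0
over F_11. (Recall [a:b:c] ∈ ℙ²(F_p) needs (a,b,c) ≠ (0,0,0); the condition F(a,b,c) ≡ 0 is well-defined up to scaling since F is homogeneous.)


F(8,6,5) ≡ 0 (mod 11); P is on the curve.

Evaluate F(8, 6, 5) term-by-term (mod 11).
  -X*Y ↦ -1·8·6·1 = -48
  -X*Z ↦ -1·8·1·5 = -40
  Y**2 ↦ 1·1·36·1 = 36
  3*Y*Z ↦ 3·1·6·5 = 90
  2*Z**2 ↦ 2·1·1·25 = 50
Sum: F(8, 6, 5) = (-48) + (-40) + (36) + (90) + (50) = 88.
Reducing mod 11: 88 ≡ 0 (mod 11).
Since F(a, b, c) ≡ 0 (mod 11), P lies on the curve.


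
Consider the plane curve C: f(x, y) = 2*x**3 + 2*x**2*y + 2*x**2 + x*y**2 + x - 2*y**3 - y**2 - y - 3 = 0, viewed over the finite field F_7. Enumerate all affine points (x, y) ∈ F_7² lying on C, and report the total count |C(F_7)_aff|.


Affine F_7-points: {(0, 1), (1, 3), (3, 2), (4, 0), (5, 4), (5, 6), (6, 1)}; count = 7.

For each of the 49 pairs (x, y) ∈ F_7², evaluate f(x, y) mod 7. Record the zeros.
  x = 0: [0↦4, 1↦0, 2↦3, 3↦1, 4↦3, 5↦4, 6↦6]  zeros at y ∈ {1}
  x = 1: [0↦2, 1↦1, 2↦2, 3↦0, 4↦4, 5↦2, 6↦3]  zeros at y ∈ {3}
  x = 2: [0↦2, 1↦1, 2↦4, 3↦6, 4↦2, 5↦1, 6↦5]  zeros at y ∈ ∅
  x = 3: [0↦2, 1↦5, 2↦0, 3↦3, 4↦2, 5↦6, 6↦3]  zeros at y ∈ {2}
  x = 4: [0↦0, 1↦4, 2↦2, 3↦3, 4↦2, 5↦1, 6↦2]  zeros at y ∈ {0}
  x = 5: [0↦1, 1↦3, 2↦1, 3↦4, 4↦0, 5↦5, 6↦0]  zeros at y ∈ {4, 6}
  x = 6: [0↦3, 1↦0, 2↦2, 3↦4, 4↦1, 5↦2, 6↦2]  zeros at y ∈ {1}
Collecting zeros: affine points = {(0, 1), (1, 3), (3, 2), (4, 0), (5, 4), (5, 6), (6, 1)}.
Total count |C(F_7)_aff| = 7.


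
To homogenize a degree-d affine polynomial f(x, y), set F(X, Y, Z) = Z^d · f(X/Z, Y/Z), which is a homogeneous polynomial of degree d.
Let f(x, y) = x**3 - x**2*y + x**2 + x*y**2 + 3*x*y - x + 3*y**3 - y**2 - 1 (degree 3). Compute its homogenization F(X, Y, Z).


F(X, Y, Z) = X**3 - X**2*Y + X**2*Z + X*Y**2 + 3*X*Y*Z - X*Z**2 + 3*Y**3 - Y**2*Z - Z**3

deg(f) = 3.
Substitute x = X/Z, y = Y/Z into f, then multiply by Z^3.
  monomial 1·x^3·y^0 ↦ 1·X^3·Y^0·Z^0.
  monomial -1·x^2·y^1 ↦ -1·X^2·Y^1·Z^0.
  monomial 1·x^2·y^0 ↦ 1·X^2·Y^0·Z^1.
  monomial 1·x^1·y^2 ↦ 1·X^1·Y^2·Z^0.
  monomial 3·x^1·y^1 ↦ 3·X^1·Y^1·Z^1.
  monomial -1·x^1·y^0 ↦ -1·X^1·Y^0·Z^2.
  monomial 3·x^0·y^3 ↦ 3·X^0·Y^3·Z^0.
  monomial -1·x^0·y^2 ↦ -1·X^0·Y^2·Z^1.
  monomial -1·x^0·y^0 ↦ -1·X^0·Y^0·Z^3.
Collecting: F(X, Y, Z) = X**3 - X**2*Y + X**2*Z + X*Y**2 + 3*X*Y*Z - X*Z**2 + 3*Y**3 - Y**2*Z - Z**3.


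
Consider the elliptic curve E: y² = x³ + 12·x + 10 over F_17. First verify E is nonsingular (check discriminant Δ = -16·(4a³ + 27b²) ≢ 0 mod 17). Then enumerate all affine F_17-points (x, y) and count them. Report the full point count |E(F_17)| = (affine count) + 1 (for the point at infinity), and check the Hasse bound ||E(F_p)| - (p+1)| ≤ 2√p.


Affine points = {(2, 5), (2, 12), (5, 5), (5, 12), (6, 3), (6, 14), (10, 5), (10, 12), (13, 0), (14, 7), (14, 10)}; affine count = 11; |E(F_17)| = 12.

Discriminant check: Δ ∝ 4a³ + 27b² = 4·12³ + 27·10² = 4·1728 + 27·100 ≡ 7 (mod 17). Nonzero ⇒ E is nonsingular.
For each x ∈ F_17, compute rhs = x³ + 12·x + 10 mod 17, then count y ∈ F_17 with y² ≡ rhs.
  x = 0: rhs = 10, matching y values: none (0 points).
  x = 1: rhs = 6, matching y values: none (0 points).
  x = 2: rhs = 8, matching y values: 5, 12 (2 points).
  x = 3: rhs = 5, matching y values: none (0 points).
  x = 4: rhs = 3, matching y values: none (0 points).
  x = 5: rhs = 8, matching y values: 5, 12 (2 points).
  x = 6: rhs = 9, matching y values: 3, 14 (2 points).
  x = 7: rhs = 12, matching y values: none (0 points).
  x = 8: rhs = 6, matching y values: none (0 points).
  x = 9: rhs = 14, matching y values: none (0 points).
  x = 10: rhs = 8, matching y values: 5, 12 (2 points).
  x = 11: rhs = 11, matching y values: none (0 points).
  x = 12: rhs = 12, matching y values: none (0 points).
  x = 13: rhs = 0, matching y values: 0 (1 points).
  x = 14: rhs = 15, matching y values: 7, 10 (2 points).
  x = 15: rhs = 12, matching y values: none (0 points).
  x = 16: rhs = 14, matching y values: none (0 points).
Total affine count: 11.
Full point count |E(F_17)| = 11 + 1 = 12.
Hasse bound: |12 − (17+1)| = |-6| = 6 ≤ 2√17 ≈ 8.2462 ✓.


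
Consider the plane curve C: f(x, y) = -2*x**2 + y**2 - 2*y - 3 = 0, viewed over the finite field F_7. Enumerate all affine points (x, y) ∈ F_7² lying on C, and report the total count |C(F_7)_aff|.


Affine F_7-points: {(0, 3), (0, 6), (3, 0), (3, 2), (4, 0), (4, 2)}; count = 6.

For each of the 49 pairs (x, y) ∈ F_7², evaluate f(x, y) mod 7. Record the zeros.
  x = 0: [0↦4, 1↦3, 2↦4, 3↦0, 4↦5, 5↦5, 6↦0]  zeros at y ∈ {3, 6}
  x = 1: [0↦2, 1↦1, 2↦2, 3↦5, 4↦3, 5↦3, 6↦5]  zeros at y ∈ ∅
  x = 2: [0↦3, 1↦2, 2↦3, 3↦6, 4↦4, 5↦4, 6↦6]  zeros at y ∈ ∅
  x = 3: [0↦0, 1↦6, 2↦0, 3↦3, 4↦1, 5↦1, 6↦3]  zeros at y ∈ {0, 2}
  x = 4: [0↦0, 1↦6, 2↦0, 3↦3, 4↦1, 5↦1, 6↦3]  zeros at y ∈ {0, 2}
  x = 5: [0↦3, 1↦2, 2↦3, 3↦6, 4↦4, 5↦4, 6↦6]  zeros at y ∈ ∅
  x = 6: [0↦2, 1↦1, 2↦2, 3↦5, 4↦3, 5↦3, 6↦5]  zeros at y ∈ ∅
Collecting zeros: affine points = {(0, 3), (0, 6), (3, 0), (3, 2), (4, 0), (4, 2)}.
Total count |C(F_7)_aff| = 6.


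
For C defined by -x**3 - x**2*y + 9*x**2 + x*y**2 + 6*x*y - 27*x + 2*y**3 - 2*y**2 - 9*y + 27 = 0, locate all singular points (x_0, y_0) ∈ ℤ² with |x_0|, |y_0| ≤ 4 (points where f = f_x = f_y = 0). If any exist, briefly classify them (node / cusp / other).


Singular points: {(3, 0)}; classification: cusp.

Compute partial derivatives:
  f_x = -3*x**2 - 2*x*y + 18*x + y**2 + 6*y - 27.
  f_y = -x**2 + 2*x*y + 6*x + 6*y**2 - 4*y - 9.
Scan x_0 ∈ {−4, ..., 4}. For each x_0, f_y(x_0, y) is a polynomial in y; find its integer roots y ∈ {−4, ..., 4}, then test f_x and f at those candidates.
  x = -4: f_y(-4, y) = 6*y**2 - 12*y - 49; no integer root y with |y| ≤ 4.
  x = -3: f_y(-3, y) = 6*y**2 - 10*y - 36; no integer root y with |y| ≤ 4.
  x = -2: f_y(-2, y) = 6*y**2 - 8*y - 25; no integer root y with |y| ≤ 4.
  x = -1: f_y(-1, y) = 6*y**2 - 6*y - 16; no integer root y with |y| ≤ 4.
  x = 0: f_y(0, y) = 6*y**2 - 4*y - 9; no integer root y with |y| ≤ 4.
  x = 1: f_y(1, y) = 6*y**2 - 2*y - 4; vanishes at y ∈ {1}. (1, 1): f_x = -7 ≠ 0.
  x = 2: f_y(2, y) = 6*y**2 - 1; no integer root y with |y| ≤ 4.
  x = 3: f_y(3, y) = 6*y**2 + 2*y; vanishes at y ∈ {0}. (3, 0): f_x = 0, f = 0 — SINGULAR.
  x = 4: f_y(4, y) = 6*y**2 + 4*y - 1; no integer root y with |y| ≤ 4.
Only singular point on the grid: (3, 0).
Classify: substitute x = 3 + u, y = 0 + v and expand: f = -u**3 - u**2*v + u*v**2 + 2*v**3 + v**2.
No constant or linear terms (consistent with a singular point). Quadratic part: v**2. Cubic part: -u**3 - u**2*v + u*v**2 + 2*v**3.
The quadratic part v**2 is a perfect square, so there is a single (double) tangent line v = 0, i.e. y = 0. Restricting the cubic part to that line (v = 0) leaves -u**3 ≠ 0, so f is not divisible by v and the branch is v² ≈ u**3 to lowest order — this is a cusp.
Classification: cusp.


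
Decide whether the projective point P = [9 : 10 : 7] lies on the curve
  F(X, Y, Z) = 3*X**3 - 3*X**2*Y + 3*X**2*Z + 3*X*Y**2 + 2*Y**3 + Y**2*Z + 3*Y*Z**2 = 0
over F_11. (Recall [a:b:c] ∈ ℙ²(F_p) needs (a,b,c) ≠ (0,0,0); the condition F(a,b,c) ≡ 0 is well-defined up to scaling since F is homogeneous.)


F(9,10,7) ≡ 1 (mod 11); P is NOT on the curve.

Evaluate F(9, 10, 7) term-by-term (mod 11).
  3*X**3 ↦ 3·729·1·1 = 2187
  -3*X**2*Y ↦ -3·81·10·1 = -2430
  3*X**2*Z ↦ 3·81·1·7 = 1701
  3*X*Y**2 ↦ 3·9·100·1 = 2700
  2*Y**3 ↦ 2·1·1000·1 = 2000
  Y**2*Z ↦ 1·1·100·7 = 700
  3*Y*Z**2 ↦ 3·1·10·49 = 1470
Sum: F(9, 10, 7) = (2187) + (-2430) + (1701) + (2700) + (2000) + (700) + (1470) = 8328.
Reducing mod 11: 8328 ≡ 1 (mod 11).
Since F(a, b, c) ≡ 1 ≠ 0 (mod 11), P does NOT lie on the curve.


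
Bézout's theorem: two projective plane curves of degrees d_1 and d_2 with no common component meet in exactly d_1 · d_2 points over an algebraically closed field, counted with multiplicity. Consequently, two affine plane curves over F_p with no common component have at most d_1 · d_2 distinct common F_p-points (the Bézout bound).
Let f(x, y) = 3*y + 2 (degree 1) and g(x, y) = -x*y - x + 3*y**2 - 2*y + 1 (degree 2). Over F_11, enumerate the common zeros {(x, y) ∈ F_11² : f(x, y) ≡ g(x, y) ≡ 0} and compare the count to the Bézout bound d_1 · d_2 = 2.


Common zeros: {(0, 3)}; count = 1; Bézout bound = 2.

deg(f) = 1, deg(g) = 2, so Bézout bound = 2.
Scan x ∈ F_11. For each x, list the y ∈ F_11 with f(x, y) ≡ 0 and those with g(x, y) ≡ 0 (mod 11); the common zeros in that column are the intersection.
  x = 0: f ≡ 0 at y ∈ {3}; g ≡ 0 at y ∈ {3, 5}; common: {3}.
  x = 1: f ≡ 0 at y ∈ {3}; g ≡ 0 at y ∈ {0, 1}; common: ∅.
  x = 2: f ≡ 0 at y ∈ {3}; g ≡ 0 at y ∈ ∅; common: ∅.
  x = 3: f ≡ 0 at y ∈ {3}; g ≡ 0 at y ∈ {2, 7}; common: ∅.
  x = 4: f ≡ 0 at y ∈ {3}; g ≡ 0 at y ∈ ∅; common: ∅.
  x = 5: f ≡ 0 at y ∈ {3}; g ≡ 0 at y ∈ {8, 9}; common: ∅.
  x = 6: f ≡ 0 at y ∈ {3}; g ≡ 0 at y ∈ {4, 6}; common: ∅.
  x = 7: f ≡ 0 at y ∈ {3}; g ≡ 0 at y ∈ ∅; common: ∅.
  x = 8: f ≡ 0 at y ∈ {3}; g ≡ 0 at y ∈ ∅; common: ∅.
  x = 9: f ≡ 0 at y ∈ {3}; g ≡ 0 at y ∈ ∅; common: ∅.
  x = 10: f ≡ 0 at y ∈ {3}; g ≡ 0 at y ∈ ∅; common: ∅.
Collecting: common zeros = {(0, 3)}, so the count is 1.
Comparison with the Bézout bound: 1 ≤ 2 = deg(f)·deg(g), as expected for curves with no common component (the affine F_11-count falls short of the bound because intersections may lie at infinity, over extension fields, or carry multiplicity).


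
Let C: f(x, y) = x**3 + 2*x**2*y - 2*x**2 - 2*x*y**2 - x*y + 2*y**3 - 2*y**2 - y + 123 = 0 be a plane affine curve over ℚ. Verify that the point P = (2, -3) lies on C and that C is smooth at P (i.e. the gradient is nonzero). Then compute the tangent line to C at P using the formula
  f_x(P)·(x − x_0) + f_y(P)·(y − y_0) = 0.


Tangent line at P: -35*x + 95*y + 355 = 0.

Step 1: f(2, -3) = 0, so P lies on C.
Step 2: partial derivatives
  f_x(x, y) = 3*x**2 + 4*x*y - 4*x - 2*y**2 - y, f_y(x, y) = 2*x**2 - 4*x*y - x + 6*y**2 - 4*y - 1.
  f_x(P) = -35, f_y(P) = 95 (gradient nonzero, so P is smooth).
Step 3: tangent line at P: -35·(x − 2) + 95·(y − -3) = 0.
Expanding: -35*x + 95*y + 355 = 0.


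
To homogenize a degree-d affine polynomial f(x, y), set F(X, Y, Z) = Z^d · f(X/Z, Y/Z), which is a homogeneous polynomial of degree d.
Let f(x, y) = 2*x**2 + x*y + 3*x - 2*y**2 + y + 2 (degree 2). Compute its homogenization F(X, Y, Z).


F(X, Y, Z) = 2*X**2 + X*Y + 3*X*Z - 2*Y**2 + Y*Z + 2*Z**2

deg(f) = 2.
Substitute x = X/Z, y = Y/Z into f, then multiply by Z^2.
  monomial 2·x^2·y^0 ↦ 2·X^2·Y^0·Z^0.
  monomial 1·x^1·y^1 ↦ 1·X^1·Y^1·Z^0.
  monomial 3·x^1·y^0 ↦ 3·X^1·Y^0·Z^1.
  monomial -2·x^0·y^2 ↦ -2·X^0·Y^2·Z^0.
  monomial 1·x^0·y^1 ↦ 1·X^0·Y^1·Z^1.
  monomial 2·x^0·y^0 ↦ 2·X^0·Y^0·Z^2.
Collecting: F(X, Y, Z) = 2*X**2 + X*Y + 3*X*Z - 2*Y**2 + Y*Z + 2*Z**2.


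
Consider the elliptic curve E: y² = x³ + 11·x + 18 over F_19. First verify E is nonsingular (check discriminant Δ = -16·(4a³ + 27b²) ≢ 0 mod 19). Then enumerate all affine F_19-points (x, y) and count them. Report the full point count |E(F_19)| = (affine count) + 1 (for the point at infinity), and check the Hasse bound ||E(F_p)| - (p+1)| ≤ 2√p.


Affine points = {(1, 7), (1, 12), (7, 1), (7, 18), (10, 8), (10, 11), (11, 8), (11, 11), (12, 4), (12, 15), (14, 3), (14, 16), (15, 9), (15, 10), (17, 8), (17, 11), (18, 5), (18, 14)}; affine count = 18; |E(F_19)| = 19.

Discriminant check: Δ ∝ 4a³ + 27b² = 4·11³ + 27·18² = 4·1331 + 27·324 ≡ 12 (mod 19). Nonzero ⇒ E is nonsingular.
For each x ∈ F_19, compute rhs = x³ + 11·x + 18 mod 19, then count y ∈ F_19 with y² ≡ rhs.
  x = 0: rhs = 18, matching y values: none (0 points).
  x = 1: rhs = 11, matching y values: 7, 12 (2 points).
  x = 2: rhs = 10, matching y values: none (0 points).
  x = 3: rhs = 2, matching y values: none (0 points).
  x = 4: rhs = 12, matching y values: none (0 points).
  x = 5: rhs = 8, matching y values: none (0 points).
  x = 6: rhs = 15, matching y values: none (0 points).
  x = 7: rhs = 1, matching y values: 1, 18 (2 points).
  x = 8: rhs = 10, matching y values: none (0 points).
  x = 9: rhs = 10, matching y values: none (0 points).
  x = 10: rhs = 7, matching y values: 8, 11 (2 points).
  x = 11: rhs = 7, matching y values: 8, 11 (2 points).
  x = 12: rhs = 16, matching y values: 4, 15 (2 points).
  x = 13: rhs = 2, matching y values: none (0 points).
  x = 14: rhs = 9, matching y values: 3, 16 (2 points).
  x = 15: rhs = 5, matching y values: 9, 10 (2 points).
  x = 16: rhs = 15, matching y values: none (0 points).
  x = 17: rhs = 7, matching y values: 8, 11 (2 points).
  x = 18: rhs = 6, matching y values: 5, 14 (2 points).
Total affine count: 18.
Full point count |E(F_19)| = 18 + 1 = 19.
Hasse bound: |19 − (19+1)| = |-1| = 1 ≤ 2√19 ≈ 8.7178 ✓.


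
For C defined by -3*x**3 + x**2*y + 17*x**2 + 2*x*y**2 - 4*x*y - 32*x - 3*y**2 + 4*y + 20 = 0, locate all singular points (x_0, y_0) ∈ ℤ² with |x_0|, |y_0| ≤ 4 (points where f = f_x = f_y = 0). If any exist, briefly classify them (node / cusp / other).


Singular points: {(2, 0)}; classification: node.

Compute partial derivatives:
  f_x = -9*x**2 + 2*x*y + 34*x + 2*y**2 - 4*y - 32.
  f_y = x**2 + 4*x*y - 4*x - 6*y + 4.
Scan x_0 ∈ {−4, ..., 4}. For each x_0, f_y(x_0, y) is a polynomial in y; find its integer roots y ∈ {−4, ..., 4}, then test f_x and f at those candidates.
  x = -4: f_y(-4, y) = 36 - 22*y; no integer root y with |y| ≤ 4.
  x = -3: f_y(-3, y) = 25 - 18*y; no integer root y with |y| ≤ 4.
  x = -2: f_y(-2, y) = 16 - 14*y; no integer root y with |y| ≤ 4.
  x = -1: f_y(-1, y) = 9 - 10*y; no integer root y with |y| ≤ 4.
  x = 0: f_y(0, y) = 4 - 6*y; no integer root y with |y| ≤ 4.
  x = 1: f_y(1, y) = 1 - 2*y; no integer root y with |y| ≤ 4.
  x = 2: f_y(2, y) = 2*y; vanishes at y ∈ {0}. (2, 0): f_x = 0, f = 0 — SINGULAR.
  x = 3: f_y(3, y) = 6*y + 1; no integer root y with |y| ≤ 4.
  x = 4: f_y(4, y) = 10*y + 4; no integer root y with |y| ≤ 4.
Only singular point on the grid: (2, 0).
Classify: substitute x = 2 + u, y = 0 + v and expand: f = -3*u**3 + u**2*v - u**2 + 2*u*v**2 + v**2.
No constant or linear terms (consistent with a singular point). Quadratic part: -u**2 + v**2. Cubic part: -3*u**3 + u**2*v + 2*u*v**2.
The quadratic part v**2 - u**2 = (v − u)(v + u) splits into two distinct linear factors, so there are two distinct tangent lines y − 0 = ±(x − 2) — this is a node (ordinary double point).
Classification: node.


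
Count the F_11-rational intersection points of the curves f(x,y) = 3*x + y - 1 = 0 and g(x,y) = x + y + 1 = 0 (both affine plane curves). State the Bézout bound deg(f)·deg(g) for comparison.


Common zeros: {(1, 9)}; count = 1; Bézout bound = 1.

deg(f) = 1, deg(g) = 1, so Bézout bound = 1.
Scan x ∈ F_11. For each x, list the y ∈ F_11 with f(x, y) ≡ 0 and those with g(x, y) ≡ 0 (mod 11); the common zeros in that column are the intersection.
  x = 0: f ≡ 0 at y ∈ {1}; g ≡ 0 at y ∈ {10}; common: ∅.
  x = 1: f ≡ 0 at y ∈ {9}; g ≡ 0 at y ∈ {9}; common: {9}.
  x = 2: f ≡ 0 at y ∈ {6}; g ≡ 0 at y ∈ {8}; common: ∅.
  x = 3: f ≡ 0 at y ∈ {3}; g ≡ 0 at y ∈ {7}; common: ∅.
  x = 4: f ≡ 0 at y ∈ {0}; g ≡ 0 at y ∈ {6}; common: ∅.
  x = 5: f ≡ 0 at y ∈ {8}; g ≡ 0 at y ∈ {5}; common: ∅.
  x = 6: f ≡ 0 at y ∈ {5}; g ≡ 0 at y ∈ {4}; common: ∅.
  x = 7: f ≡ 0 at y ∈ {2}; g ≡ 0 at y ∈ {3}; common: ∅.
  x = 8: f ≡ 0 at y ∈ {10}; g ≡ 0 at y ∈ {2}; common: ∅.
  x = 9: f ≡ 0 at y ∈ {7}; g ≡ 0 at y ∈ {1}; common: ∅.
  x = 10: f ≡ 0 at y ∈ {4}; g ≡ 0 at y ∈ {0}; common: ∅.
Collecting: common zeros = {(1, 9)}, so the count is 1.
Comparison with the Bézout bound: 1 ≤ 1 = deg(f)·deg(g), as expected for curves with no common component (the bound is attained).


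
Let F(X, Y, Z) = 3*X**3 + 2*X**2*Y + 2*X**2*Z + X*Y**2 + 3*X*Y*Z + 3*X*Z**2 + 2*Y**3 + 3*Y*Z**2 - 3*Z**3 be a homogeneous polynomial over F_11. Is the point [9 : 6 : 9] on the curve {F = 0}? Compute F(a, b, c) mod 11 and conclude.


F(9,6,9) ≡ 6 (mod 11); P is NOT on the curve.

Evaluate F(9, 6, 9) term-by-term (mod 11).
  3*X**3 ↦ 3·729·1·1 = 2187
  2*X**2*Y ↦ 2·81·6·1 = 972
  2*X**2*Z ↦ 2·81·1·9 = 1458
  X*Y**2 ↦ 1·9·36·1 = 324
  3*X*Y*Z ↦ 3·9·6·9 = 1458
  3*X*Z**2 ↦ 3·9·1·81 = 2187
  2*Y**3 ↦ 2·1·216·1 = 432
  3*Y*Z**2 ↦ 3·1·6·81 = 1458
  -3*Z**3 ↦ -3·1·1·729 = -2187
Sum: F(9, 6, 9) = (2187) + (972) + (1458) + (324) + (1458) + (2187) + (432) + (1458) + (-2187) = 8289.
Reducing mod 11: 8289 ≡ 6 (mod 11).
Since F(a, b, c) ≡ 6 ≠ 0 (mod 11), P does NOT lie on the curve.


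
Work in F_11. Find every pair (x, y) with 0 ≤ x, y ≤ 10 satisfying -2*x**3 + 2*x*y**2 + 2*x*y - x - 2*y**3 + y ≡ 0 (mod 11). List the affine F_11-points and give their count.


Affine F_11-points: {(0, 0), (1, 1), (2, 1), (2, 5), (2, 7), (3, 6), (4, 0), (4, 7), (4, 8), (5, 2), (5, 7), (7, 0), (8, 1), (8, 3), (8, 4)}; count = 15.

For each of the 121 pairs (x, y) ∈ F_11², evaluate f(x, y) mod 11. Record the zeros.
  x = 0: [0↦0, 1↦10, 2↦8, 3↦4, 4↦8, 5↦8, 6↦3, 7↦3, 8↦7, 9↦3, 10↦1]  zeros at y ∈ {0}
  x = 1: [0↦8, 1↦0, 2↦6, 3↦3, 4↦1, 5↦10, 6↦7, 7↦2, 8↦5, 9↦4, 10↦9]  zeros at y ∈ {1}
  x = 2: [0↦4, 1↦0, 2↦3, 3↦1, 4↦4, 5↦0, 6↦10, 7↦0, 8↦2, 9↦4, 10↦5]  zeros at y ∈ {1, 5, 7}
  x = 3: [0↦9, 1↦9, 2↦9, 3↦8, 4↦5, 5↦10, 6↦0, 7↦7, 8↦8, 9↦2, 10↦10]  zeros at y ∈ {6}
  x = 4: [0↦0, 1↦4, 2↦1, 3↦1, 4↦3, 5↦6, 6↦9, 7↦0, 8↦0, 9↦8, 10↦1]  zeros at y ∈ {0, 7, 8}
  x = 5: [0↦9, 1↦6, 2↦0, 3↦1, 4↦8, 5↦9, 6↦3, 7↦0, 8↦10, 9↦10, 10↦10]  zeros at y ∈ {2, 7}
  x = 6: [0↦2, 1↦3, 2↦5, 3↦7, 4↦8, 5↦7, 6↦3, 7↦6, 8↦4, 9↦7, 10↦3]  zeros at y ∈ ∅
  x = 7: [0↦0, 1↦5, 2↦4, 3↦7, 4↦2, 5↦10, 6↦8, 7↦6, 8↦3, 9↦9, 10↦1]  zeros at y ∈ {0}
  x = 8: [0↦2, 1↦0, 2↦7, 3↦0, 4↦0, 5↦6, 6↦6, 7↦10, 8↦6, 9↦4, 10↦3]  zeros at y ∈ {1, 3, 4}
  x = 9: [0↦7, 1↦9, 2↦2, 3↦7, 4↦1, 5↦5, 6↦7, 7↦6, 8↦1, 9↦2, 10↦8]  zeros at y ∈ ∅
  x = 10: [0↦3, 1↦9, 2↦10, 3↦5, 4↦4, 5↦6, 6↦10, 7↦4, 8↦9, 9↦2, 10↦4]  zeros at y ∈ ∅
Collecting zeros: affine points = {(0, 0), (1, 1), (2, 1), (2, 5), (2, 7), (3, 6), (4, 0), (4, 7), (4, 8), (5, 2), (5, 7), (7, 0), (8, 1), (8, 3), (8, 4)}.
Total count |C(F_11)_aff| = 15.


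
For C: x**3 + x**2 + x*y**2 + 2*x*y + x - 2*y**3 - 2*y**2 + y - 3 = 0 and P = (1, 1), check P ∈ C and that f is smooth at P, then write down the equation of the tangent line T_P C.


Tangent line at P: 9*x - 5*y - 4 = 0.

Step 1: f(1, 1) = 0, so P lies on C.
Step 2: partial derivatives
  f_x(x, y) = 3*x**2 + 2*x + y**2 + 2*y + 1, f_y(x, y) = 2*x*y + 2*x - 6*y**2 - 4*y + 1.
  f_x(P) = 9, f_y(P) = -5 (gradient nonzero, so P is smooth).
Step 3: tangent line at P: 9·(x − 1) + -5·(y − 1) = 0.
Expanding: 9*x - 5*y - 4 = 0.


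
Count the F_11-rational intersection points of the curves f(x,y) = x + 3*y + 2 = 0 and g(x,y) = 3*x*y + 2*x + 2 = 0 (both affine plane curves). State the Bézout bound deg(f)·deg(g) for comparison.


Common zeros: ∅; count = 0; Bézout bound = 2.

deg(f) = 1, deg(g) = 2, so Bézout bound = 2.
Scan x ∈ F_11. For each x, list the y ∈ F_11 with f(x, y) ≡ 0 and those with g(x, y) ≡ 0 (mod 11); the common zeros in that column are the intersection.
  x = 0: f ≡ 0 at y ∈ {3}; g ≡ 0 at y ∈ ∅; common: ∅.
  x = 1: f ≡ 0 at y ∈ {10}; g ≡ 0 at y ∈ {6}; common: ∅.
  x = 2: f ≡ 0 at y ∈ {6}; g ≡ 0 at y ∈ {10}; common: ∅.
  x = 3: f ≡ 0 at y ∈ {2}; g ≡ 0 at y ∈ {4}; common: ∅.
  x = 4: f ≡ 0 at y ∈ {9}; g ≡ 0 at y ∈ {1}; common: ∅.
  x = 5: f ≡ 0 at y ∈ {5}; g ≡ 0 at y ∈ {8}; common: ∅.
  x = 6: f ≡ 0 at y ∈ {1}; g ≡ 0 at y ∈ {9}; common: ∅.
  x = 7: f ≡ 0 at y ∈ {8}; g ≡ 0 at y ∈ {5}; common: ∅.
  x = 8: f ≡ 0 at y ∈ {4}; g ≡ 0 at y ∈ {2}; common: ∅.
  x = 9: f ≡ 0 at y ∈ {0}; g ≡ 0 at y ∈ {7}; common: ∅.
  x = 10: f ≡ 0 at y ∈ {7}; g ≡ 0 at y ∈ {0}; common: ∅.
Collecting: common zeros = ∅, so the count is 0.
Comparison with the Bézout bound: 0 ≤ 2 = deg(f)·deg(g), as expected for curves with no common component (the affine F_11-count falls short of the bound because intersections may lie at infinity, over extension fields, or carry multiplicity).


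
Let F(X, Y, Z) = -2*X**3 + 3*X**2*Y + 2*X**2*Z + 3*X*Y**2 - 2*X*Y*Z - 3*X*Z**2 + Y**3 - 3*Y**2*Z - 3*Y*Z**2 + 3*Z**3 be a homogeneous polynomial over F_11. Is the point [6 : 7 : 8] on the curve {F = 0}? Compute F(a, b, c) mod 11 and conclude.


F(6,7,8) ≡ 10 (mod 11); P is NOT on the curve.

Evaluate F(6, 7, 8) term-by-term (mod 11).
  -2*X**3 ↦ -2·216·1·1 = -432
  3*X**2*Y ↦ 3·36·7·1 = 756
  2*X**2*Z ↦ 2·36·1·8 = 576
  3*X*Y**2 ↦ 3·6·49·1 = 882
  -2*X*Y*Z ↦ -2·6·7·8 = -672
  -3*X*Z**2 ↦ -3·6·1·64 = -1152
  Y**3 ↦ 1·1·343·1 = 343
  -3*Y**2*Z ↦ -3·1·49·8 = -1176
  -3*Y*Z**2 ↦ -3·1·7·64 = -1344
  3*Z**3 ↦ 3·1·1·512 = 1536
Sum: F(6, 7, 8) = (-432) + (756) + (576) + (882) + (-672) + (-1152) + (343) + (-1176) + (-1344) + (1536) = -683.
Reducing mod 11: -683 ≡ 10 (mod 11).
Since F(a, b, c) ≡ 10 ≠ 0 (mod 11), P does NOT lie on the curve.


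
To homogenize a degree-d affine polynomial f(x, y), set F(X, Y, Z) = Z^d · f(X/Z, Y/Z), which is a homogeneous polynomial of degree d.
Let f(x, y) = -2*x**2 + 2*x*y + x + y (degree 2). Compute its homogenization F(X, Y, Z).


F(X, Y, Z) = -2*X**2 + 2*X*Y + X*Z + Y*Z

deg(f) = 2.
Substitute x = X/Z, y = Y/Z into f, then multiply by Z^2.
  monomial -2·x^2·y^0 ↦ -2·X^2·Y^0·Z^0.
  monomial 2·x^1·y^1 ↦ 2·X^1·Y^1·Z^0.
  monomial 1·x^1·y^0 ↦ 1·X^1·Y^0·Z^1.
  monomial 1·x^0·y^1 ↦ 1·X^0·Y^1·Z^1.
Collecting: F(X, Y, Z) = -2*X**2 + 2*X*Y + X*Z + Y*Z.


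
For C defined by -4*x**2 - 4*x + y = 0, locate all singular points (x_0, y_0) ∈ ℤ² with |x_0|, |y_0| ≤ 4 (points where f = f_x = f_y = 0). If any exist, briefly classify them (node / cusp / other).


No singular points in the scanned grid; C is smooth there.

Compute partial derivatives:
  f_x = -8*x - 4.
  f_y = 1.
f_y = 1 is a nonzero constant, so f_y never vanishes: no point (x, y) can satisfy f = f_x = f_y = 0. In particular no (x, y) ∈ {−4, ..., 4}² is singular; the curve is smooth.


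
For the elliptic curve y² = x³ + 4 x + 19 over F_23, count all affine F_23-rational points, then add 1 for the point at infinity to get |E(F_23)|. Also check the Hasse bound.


Affine points = {(1, 1), (1, 22), (2, 9), (2, 14), (3, 9), (3, 14), (5, 7), (5, 16), (6, 11), (6, 12), (9, 5), (9, 18), (10, 1), (10, 22), (12, 1), (12, 22), (14, 6), (14, 17), (15, 2), (15, 21), (16, 4), (16, 19), (17, 3), (17, 20), (18, 9), (18, 14), (19, 10), (19, 13), (20, 7), (20, 16), (21, 7), (21, 16)}; affine count = 32; |E(F_23)| = 33.

Discriminant check: Δ ∝ 4a³ + 27b² = 4·4³ + 27·19² = 4·64 + 27·361 ≡ 21 (mod 23). Nonzero ⇒ E is nonsingular.
For each x ∈ F_23, compute rhs = x³ + 4·x + 19 mod 23, then count y ∈ F_23 with y² ≡ rhs.
  x = 0: rhs = 19, matching y values: none (0 points).
  x = 1: rhs = 1, matching y values: 1, 22 (2 points).
  x = 2: rhs = 12, matching y values: 9, 14 (2 points).
  x = 3: rhs = 12, matching y values: 9, 14 (2 points).
  x = 4: rhs = 7, matching y values: none (0 points).
  x = 5: rhs = 3, matching y values: 7, 16 (2 points).
  x = 6: rhs = 6, matching y values: 11, 12 (2 points).
  x = 7: rhs = 22, matching y values: none (0 points).
  x = 8: rhs = 11, matching y values: none (0 points).
  x = 9: rhs = 2, matching y values: 5, 18 (2 points).
  x = 10: rhs = 1, matching y values: 1, 22 (2 points).
  x = 11: rhs = 14, matching y values: none (0 points).
  x = 12: rhs = 1, matching y values: 1, 22 (2 points).
  x = 13: rhs = 14, matching y values: none (0 points).
  x = 14: rhs = 13, matching y values: 6, 17 (2 points).
  x = 15: rhs = 4, matching y values: 2, 21 (2 points).
  x = 16: rhs = 16, matching y values: 4, 19 (2 points).
  x = 17: rhs = 9, matching y values: 3, 20 (2 points).
  x = 18: rhs = 12, matching y values: 9, 14 (2 points).
  x = 19: rhs = 8, matching y values: 10, 13 (2 points).
  x = 20: rhs = 3, matching y values: 7, 16 (2 points).
  x = 21: rhs = 3, matching y values: 7, 16 (2 points).
  x = 22: rhs = 14, matching y values: none (0 points).
Total affine count: 32.
Full point count |E(F_23)| = 32 + 1 = 33.
Hasse bound: |33 − (23+1)| = |9| = 9 ≤ 2√23 ≈ 9.5917 ✓.
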